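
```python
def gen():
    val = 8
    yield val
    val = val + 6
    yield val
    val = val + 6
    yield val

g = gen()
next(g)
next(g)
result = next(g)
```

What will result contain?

Step 1: Trace through generator execution:
  Yield 1: val starts at 8, yield 8
  Yield 2: val = 8 + 6 = 14, yield 14
  Yield 3: val = 14 + 6 = 20, yield 20
Step 2: First next() gets 8, second next() gets the second value, third next() yields 20.
Therefore result = 20.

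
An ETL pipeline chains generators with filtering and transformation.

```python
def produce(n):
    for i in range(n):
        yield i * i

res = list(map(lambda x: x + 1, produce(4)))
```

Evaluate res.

Step 1: produce(4) yields squares: [0, 1, 4, 9].
Step 2: map adds 1 to each: [1, 2, 5, 10].
Therefore res = [1, 2, 5, 10].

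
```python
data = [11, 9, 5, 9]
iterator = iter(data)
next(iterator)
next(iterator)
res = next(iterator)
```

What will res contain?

Step 1: Create iterator over [11, 9, 5, 9].
Step 2: next() consumes 11.
Step 3: next() consumes 9.
Step 4: next() returns 5.
Therefore res = 5.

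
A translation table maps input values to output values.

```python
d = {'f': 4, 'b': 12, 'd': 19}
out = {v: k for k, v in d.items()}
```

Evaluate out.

Step 1: Invert dict (swap keys and values):
  'f': 4 -> 4: 'f'
  'b': 12 -> 12: 'b'
  'd': 19 -> 19: 'd'
Therefore out = {4: 'f', 12: 'b', 19: 'd'}.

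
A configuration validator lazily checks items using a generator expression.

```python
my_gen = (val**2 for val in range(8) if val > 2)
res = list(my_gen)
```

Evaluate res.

Step 1: For range(8), keep val > 2, then square:
  val=0: 0 <= 2, excluded
  val=1: 1 <= 2, excluded
  val=2: 2 <= 2, excluded
  val=3: 3 > 2, yield 3**2 = 9
  val=4: 4 > 2, yield 4**2 = 16
  val=5: 5 > 2, yield 5**2 = 25
  val=6: 6 > 2, yield 6**2 = 36
  val=7: 7 > 2, yield 7**2 = 49
Therefore res = [9, 16, 25, 36, 49].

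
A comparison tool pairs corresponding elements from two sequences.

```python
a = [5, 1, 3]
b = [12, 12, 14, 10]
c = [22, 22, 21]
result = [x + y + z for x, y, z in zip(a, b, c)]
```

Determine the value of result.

Step 1: zip three lists (truncates to shortest, len=3):
  5 + 12 + 22 = 39
  1 + 12 + 22 = 35
  3 + 14 + 21 = 38
Therefore result = [39, 35, 38].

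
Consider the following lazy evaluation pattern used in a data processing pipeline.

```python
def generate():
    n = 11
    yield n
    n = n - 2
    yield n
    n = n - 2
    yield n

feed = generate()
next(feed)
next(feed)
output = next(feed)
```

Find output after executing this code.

Step 1: Trace through generator execution:
  Yield 1: n starts at 11, yield 11
  Yield 2: n = 11 - 2 = 9, yield 9
  Yield 3: n = 9 - 2 = 7, yield 7
Step 2: First next() gets 11, second next() gets the second value, third next() yields 7.
Therefore output = 7.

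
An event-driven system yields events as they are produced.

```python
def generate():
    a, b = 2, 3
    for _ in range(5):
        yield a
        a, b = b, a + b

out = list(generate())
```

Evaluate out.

Step 1: Fibonacci-like sequence starting with a=2, b=3:
  Iteration 1: yield a=2, then a,b = 3,5
  Iteration 2: yield a=3, then a,b = 5,8
  Iteration 3: yield a=5, then a,b = 8,13
  Iteration 4: yield a=8, then a,b = 13,21
  Iteration 5: yield a=13, then a,b = 21,34
Therefore out = [2, 3, 5, 8, 13].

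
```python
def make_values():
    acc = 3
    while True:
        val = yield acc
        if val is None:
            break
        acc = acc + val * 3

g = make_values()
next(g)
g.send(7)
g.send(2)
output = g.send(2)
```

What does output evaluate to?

Step 1: next() -> yield acc=3.
Step 2: send(7) -> val=7, acc = 3 + 7*3 = 24, yield 24.
Step 3: send(2) -> val=2, acc = 24 + 2*3 = 30, yield 30.
Step 4: send(2) -> val=2, acc = 30 + 2*3 = 36, yield 36.
Therefore output = 36.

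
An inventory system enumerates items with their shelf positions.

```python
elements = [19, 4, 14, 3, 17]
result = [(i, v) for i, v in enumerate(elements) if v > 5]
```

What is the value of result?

Step 1: Filter enumerate([19, 4, 14, 3, 17]) keeping v > 5:
  (0, 19): 19 > 5, included
  (1, 4): 4 <= 5, excluded
  (2, 14): 14 > 5, included
  (3, 3): 3 <= 5, excluded
  (4, 17): 17 > 5, included
Therefore result = [(0, 19), (2, 14), (4, 17)].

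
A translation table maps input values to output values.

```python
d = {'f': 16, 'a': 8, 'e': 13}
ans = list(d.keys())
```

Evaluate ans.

Step 1: d.keys() returns the dictionary keys in insertion order.
Therefore ans = ['f', 'a', 'e'].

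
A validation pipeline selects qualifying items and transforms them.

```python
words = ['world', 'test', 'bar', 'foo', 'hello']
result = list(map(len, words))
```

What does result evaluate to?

Step 1: Map len() to each word:
  'world' -> 5
  'test' -> 4
  'bar' -> 3
  'foo' -> 3
  'hello' -> 5
Therefore result = [5, 4, 3, 3, 5].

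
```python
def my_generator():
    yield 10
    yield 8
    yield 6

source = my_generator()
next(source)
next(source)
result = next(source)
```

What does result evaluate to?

Step 1: my_generator() creates a generator.
Step 2: next(source) yields 10 (consumed and discarded).
Step 3: next(source) yields 8 (consumed and discarded).
Step 4: next(source) yields 6, assigned to result.
Therefore result = 6.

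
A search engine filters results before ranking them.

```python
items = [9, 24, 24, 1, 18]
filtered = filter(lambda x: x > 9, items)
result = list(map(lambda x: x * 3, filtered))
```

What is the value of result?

Step 1: Filter items for elements > 9:
  9: removed
  24: kept
  24: kept
  1: removed
  18: kept
Step 2: Map x * 3 on filtered [24, 24, 18]:
  24 -> 72
  24 -> 72
  18 -> 54
Therefore result = [72, 72, 54].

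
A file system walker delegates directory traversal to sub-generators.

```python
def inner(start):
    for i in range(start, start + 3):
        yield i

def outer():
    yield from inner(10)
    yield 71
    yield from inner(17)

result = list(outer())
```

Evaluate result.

Step 1: outer() delegates to inner(10):
  yield 10
  yield 11
  yield 12
Step 2: yield 71
Step 3: Delegates to inner(17):
  yield 17
  yield 18
  yield 19
Therefore result = [10, 11, 12, 71, 17, 18, 19].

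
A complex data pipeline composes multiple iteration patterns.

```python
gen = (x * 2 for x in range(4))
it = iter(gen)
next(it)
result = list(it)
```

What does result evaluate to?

Step 1: Generator produces [0, 2, 4, 6].
Step 2: next(it) consumes first element (0).
Step 3: list(it) collects remaining: [2, 4, 6].
Therefore result = [2, 4, 6].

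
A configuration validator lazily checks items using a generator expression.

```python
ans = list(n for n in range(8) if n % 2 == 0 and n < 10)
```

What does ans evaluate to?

Step 1: Filter range(8) where n % 2 == 0 and n < 10:
  n=0: both conditions met, included
  n=1: excluded (1 % 2 != 0)
  n=2: both conditions met, included
  n=3: excluded (3 % 2 != 0)
  n=4: both conditions met, included
  n=5: excluded (5 % 2 != 0)
  n=6: both conditions met, included
  n=7: excluded (7 % 2 != 0)
Therefore ans = [0, 2, 4, 6].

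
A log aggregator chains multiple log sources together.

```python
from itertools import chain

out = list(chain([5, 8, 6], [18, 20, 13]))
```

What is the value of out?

Step 1: chain() concatenates iterables: [5, 8, 6] + [18, 20, 13].
Therefore out = [5, 8, 6, 18, 20, 13].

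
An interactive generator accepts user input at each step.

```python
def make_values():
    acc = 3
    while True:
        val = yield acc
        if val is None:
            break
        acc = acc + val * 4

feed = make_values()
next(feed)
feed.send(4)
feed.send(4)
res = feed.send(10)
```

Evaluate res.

Step 1: next() -> yield acc=3.
Step 2: send(4) -> val=4, acc = 3 + 4*4 = 19, yield 19.
Step 3: send(4) -> val=4, acc = 19 + 4*4 = 35, yield 35.
Step 4: send(10) -> val=10, acc = 35 + 10*4 = 75, yield 75.
Therefore res = 75.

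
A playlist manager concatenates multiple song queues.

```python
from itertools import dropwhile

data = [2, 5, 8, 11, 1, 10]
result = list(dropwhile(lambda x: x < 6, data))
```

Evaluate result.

Step 1: dropwhile drops elements while < 6:
  2 < 6: dropped
  5 < 6: dropped
  8: kept (dropping stopped)
Step 2: Remaining elements kept regardless of condition.
Therefore result = [8, 11, 1, 10].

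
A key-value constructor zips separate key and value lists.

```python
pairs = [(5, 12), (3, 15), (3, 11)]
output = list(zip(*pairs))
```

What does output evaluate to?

Step 1: zip(*pairs) transposes: unzips [(5, 12), (3, 15), (3, 11)] into separate sequences.
Step 2: First elements: (5, 3, 3), second elements: (12, 15, 11).
Therefore output = [(5, 3, 3), (12, 15, 11)].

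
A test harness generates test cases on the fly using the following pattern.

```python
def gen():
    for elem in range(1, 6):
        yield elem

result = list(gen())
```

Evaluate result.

Step 1: The generator yields each value from range(1, 6).
Step 2: list() consumes all yields: [1, 2, 3, 4, 5].
Therefore result = [1, 2, 3, 4, 5].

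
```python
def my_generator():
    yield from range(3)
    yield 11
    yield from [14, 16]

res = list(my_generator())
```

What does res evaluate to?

Step 1: Trace yields in order:
  yield 0
  yield 1
  yield 2
  yield 11
  yield 14
  yield 16
Therefore res = [0, 1, 2, 11, 14, 16].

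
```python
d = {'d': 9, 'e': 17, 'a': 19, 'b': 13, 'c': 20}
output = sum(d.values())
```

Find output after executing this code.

Step 1: d.values() = [9, 17, 19, 13, 20].
Step 2: sum = 78.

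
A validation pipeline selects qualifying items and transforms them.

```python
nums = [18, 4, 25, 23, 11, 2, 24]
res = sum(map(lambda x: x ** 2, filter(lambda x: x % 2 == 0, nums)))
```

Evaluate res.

Step 1: Filter even numbers from [18, 4, 25, 23, 11, 2, 24]: [18, 4, 2, 24]
Step 2: Square each: [324, 16, 4, 576]
Step 3: Sum = 920.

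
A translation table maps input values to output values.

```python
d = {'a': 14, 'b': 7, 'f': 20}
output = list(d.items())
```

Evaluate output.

Step 1: d.items() returns (key, value) pairs in insertion order.
Therefore output = [('a', 14), ('b', 7), ('f', 20)].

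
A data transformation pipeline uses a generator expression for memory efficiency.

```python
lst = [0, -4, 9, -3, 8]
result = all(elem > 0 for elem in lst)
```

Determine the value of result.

Step 1: Check elem > 0 for each element in [0, -4, 9, -3, 8]:
  0 > 0: False
  -4 > 0: False
  9 > 0: True
  -3 > 0: False
  8 > 0: True
Step 2: all() returns False.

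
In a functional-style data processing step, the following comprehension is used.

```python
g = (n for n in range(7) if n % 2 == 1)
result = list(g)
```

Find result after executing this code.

Step 1: Filter range(7) keeping only odd values:
  n=0: even, excluded
  n=1: odd, included
  n=2: even, excluded
  n=3: odd, included
  n=4: even, excluded
  n=5: odd, included
  n=6: even, excluded
Therefore result = [1, 3, 5].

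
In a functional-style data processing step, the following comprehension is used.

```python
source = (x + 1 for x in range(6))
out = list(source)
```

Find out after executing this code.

Step 1: For each x in range(6), compute x+1:
  x=0: 0+1 = 1
  x=1: 1+1 = 2
  x=2: 2+1 = 3
  x=3: 3+1 = 4
  x=4: 4+1 = 5
  x=5: 5+1 = 6
Therefore out = [1, 2, 3, 4, 5, 6].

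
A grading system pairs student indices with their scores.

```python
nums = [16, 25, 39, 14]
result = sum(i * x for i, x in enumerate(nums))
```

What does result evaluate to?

Step 1: Compute i * x for each (i, x) in enumerate([16, 25, 39, 14]):
  i=0, x=16: 0*16 = 0
  i=1, x=25: 1*25 = 25
  i=2, x=39: 2*39 = 78
  i=3, x=14: 3*14 = 42
Step 2: sum = 0 + 25 + 78 + 42 = 145.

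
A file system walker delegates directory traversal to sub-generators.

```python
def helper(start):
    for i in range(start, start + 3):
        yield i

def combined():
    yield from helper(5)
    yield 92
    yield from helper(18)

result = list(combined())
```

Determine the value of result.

Step 1: combined() delegates to helper(5):
  yield 5
  yield 6
  yield 7
Step 2: yield 92
Step 3: Delegates to helper(18):
  yield 18
  yield 19
  yield 20
Therefore result = [5, 6, 7, 92, 18, 19, 20].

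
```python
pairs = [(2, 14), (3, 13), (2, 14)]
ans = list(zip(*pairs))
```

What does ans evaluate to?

Step 1: zip(*pairs) transposes: unzips [(2, 14), (3, 13), (2, 14)] into separate sequences.
Step 2: First elements: (2, 3, 2), second elements: (14, 13, 14).
Therefore ans = [(2, 3, 2), (14, 13, 14)].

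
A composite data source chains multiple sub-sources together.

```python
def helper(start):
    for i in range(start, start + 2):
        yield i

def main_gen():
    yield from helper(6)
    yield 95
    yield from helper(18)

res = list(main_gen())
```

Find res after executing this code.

Step 1: main_gen() delegates to helper(6):
  yield 6
  yield 7
Step 2: yield 95
Step 3: Delegates to helper(18):
  yield 18
  yield 19
Therefore res = [6, 7, 95, 18, 19].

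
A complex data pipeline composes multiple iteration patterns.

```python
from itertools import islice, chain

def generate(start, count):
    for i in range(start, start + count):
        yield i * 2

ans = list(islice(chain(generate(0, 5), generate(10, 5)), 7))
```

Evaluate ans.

Step 1: generate(0, 5) yields [0, 2, 4, 6, 8].
Step 2: generate(10, 5) yields [20, 22, 24, 26, 28].
Step 3: chain concatenates: [0, 2, 4, 6, 8, 20, 22, 24, 26, 28].
Step 4: islice takes first 7: [0, 2, 4, 6, 8, 20, 22].
Therefore ans = [0, 2, 4, 6, 8, 20, 22].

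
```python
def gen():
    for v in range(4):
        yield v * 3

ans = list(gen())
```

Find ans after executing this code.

Step 1: For each v in range(4), yield v * 3:
  v=0: yield 0 * 3 = 0
  v=1: yield 1 * 3 = 3
  v=2: yield 2 * 3 = 6
  v=3: yield 3 * 3 = 9
Therefore ans = [0, 3, 6, 9].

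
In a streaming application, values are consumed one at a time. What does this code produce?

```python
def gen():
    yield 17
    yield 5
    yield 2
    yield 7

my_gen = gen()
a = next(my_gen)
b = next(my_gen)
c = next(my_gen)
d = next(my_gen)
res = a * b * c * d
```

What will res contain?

Step 1: Create generator and consume all values:
  a = next(my_gen) = 17
  b = next(my_gen) = 5
  c = next(my_gen) = 2
  d = next(my_gen) = 7
Step 2: res = 17 * 5 * 2 * 7 = 1190.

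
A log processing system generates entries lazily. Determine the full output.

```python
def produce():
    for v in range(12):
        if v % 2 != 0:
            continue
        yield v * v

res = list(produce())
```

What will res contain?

Step 1: Only yield v**2 when v is divisible by 2:
  v=0: 0 % 2 == 0, yield 0**2 = 0
  v=2: 2 % 2 == 0, yield 2**2 = 4
  v=4: 4 % 2 == 0, yield 4**2 = 16
  v=6: 6 % 2 == 0, yield 6**2 = 36
  v=8: 8 % 2 == 0, yield 8**2 = 64
  v=10: 10 % 2 == 0, yield 10**2 = 100
Therefore res = [0, 4, 16, 36, 64, 100].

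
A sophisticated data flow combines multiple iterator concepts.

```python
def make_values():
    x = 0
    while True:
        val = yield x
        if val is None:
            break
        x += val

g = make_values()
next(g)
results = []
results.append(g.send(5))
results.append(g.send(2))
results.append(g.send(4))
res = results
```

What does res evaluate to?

Step 1: next(g) -> yield 0.
Step 2: send(5) -> x = 5, yield 5.
Step 3: send(2) -> x = 7, yield 7.
Step 4: send(4) -> x = 11, yield 11.
Therefore res = [5, 7, 11].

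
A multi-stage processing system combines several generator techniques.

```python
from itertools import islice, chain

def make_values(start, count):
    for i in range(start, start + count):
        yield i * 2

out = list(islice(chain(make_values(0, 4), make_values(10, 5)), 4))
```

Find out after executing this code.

Step 1: make_values(0, 4) yields [0, 2, 4, 6].
Step 2: make_values(10, 5) yields [20, 22, 24, 26, 28].
Step 3: chain concatenates: [0, 2, 4, 6, 20, 22, 24, 26, 28].
Step 4: islice takes first 4: [0, 2, 4, 6].
Therefore out = [0, 2, 4, 6].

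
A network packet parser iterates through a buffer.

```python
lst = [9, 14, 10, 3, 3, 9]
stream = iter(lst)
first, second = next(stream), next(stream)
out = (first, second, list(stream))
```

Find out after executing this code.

Step 1: Create iterator over [9, 14, 10, 3, 3, 9].
Step 2: first = 9, second = 14.
Step 3: Remaining elements: [10, 3, 3, 9].
Therefore out = (9, 14, [10, 3, 3, 9]).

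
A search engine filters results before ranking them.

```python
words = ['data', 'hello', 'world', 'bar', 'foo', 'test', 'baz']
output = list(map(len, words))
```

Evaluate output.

Step 1: Map len() to each word:
  'data' -> 4
  'hello' -> 5
  'world' -> 5
  'bar' -> 3
  'foo' -> 3
  'test' -> 4
  'baz' -> 3
Therefore output = [4, 5, 5, 3, 3, 4, 3].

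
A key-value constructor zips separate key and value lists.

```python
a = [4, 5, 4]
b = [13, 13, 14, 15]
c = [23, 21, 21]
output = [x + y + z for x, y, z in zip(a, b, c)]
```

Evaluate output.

Step 1: zip three lists (truncates to shortest, len=3):
  4 + 13 + 23 = 40
  5 + 13 + 21 = 39
  4 + 14 + 21 = 39
Therefore output = [40, 39, 39].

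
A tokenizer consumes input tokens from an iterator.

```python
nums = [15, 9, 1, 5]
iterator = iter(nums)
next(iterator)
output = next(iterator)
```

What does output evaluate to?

Step 1: Create iterator over [15, 9, 1, 5].
Step 2: next() consumes 15.
Step 3: next() returns 9.
Therefore output = 9.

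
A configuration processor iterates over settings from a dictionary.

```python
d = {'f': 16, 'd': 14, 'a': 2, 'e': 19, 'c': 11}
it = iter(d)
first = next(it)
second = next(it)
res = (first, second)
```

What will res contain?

Step 1: iter(d) iterates over keys: ['f', 'd', 'a', 'e', 'c'].
Step 2: first = next(it) = 'f', second = next(it) = 'd'.
Therefore res = ('f', 'd').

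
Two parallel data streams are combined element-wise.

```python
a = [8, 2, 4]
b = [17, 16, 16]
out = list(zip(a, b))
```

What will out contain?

Step 1: zip pairs elements at same index:
  Index 0: (8, 17)
  Index 1: (2, 16)
  Index 2: (4, 16)
Therefore out = [(8, 17), (2, 16), (4, 16)].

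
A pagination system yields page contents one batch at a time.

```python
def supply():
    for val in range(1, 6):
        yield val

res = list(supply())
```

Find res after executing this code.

Step 1: The generator yields each value from range(1, 6).
Step 2: list() consumes all yields: [1, 2, 3, 4, 5].
Therefore res = [1, 2, 3, 4, 5].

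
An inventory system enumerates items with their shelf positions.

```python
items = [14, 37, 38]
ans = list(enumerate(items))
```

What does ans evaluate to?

Step 1: enumerate pairs each element with its index:
  (0, 14)
  (1, 37)
  (2, 38)
Therefore ans = [(0, 14), (1, 37), (2, 38)].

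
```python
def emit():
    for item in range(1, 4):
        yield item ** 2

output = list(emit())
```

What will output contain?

Step 1: For each item in range(1, 4), yield item**2:
  item=1: yield 1**2 = 1
  item=2: yield 2**2 = 4
  item=3: yield 3**2 = 9
Therefore output = [1, 4, 9].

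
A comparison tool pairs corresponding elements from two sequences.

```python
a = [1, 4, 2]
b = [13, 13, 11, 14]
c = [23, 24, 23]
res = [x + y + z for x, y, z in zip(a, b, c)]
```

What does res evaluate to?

Step 1: zip three lists (truncates to shortest, len=3):
  1 + 13 + 23 = 37
  4 + 13 + 24 = 41
  2 + 11 + 23 = 36
Therefore res = [37, 41, 36].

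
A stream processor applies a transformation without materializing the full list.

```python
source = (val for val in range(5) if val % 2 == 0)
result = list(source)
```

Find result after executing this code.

Step 1: Filter range(5) keeping only even values:
  val=0: even, included
  val=1: odd, excluded
  val=2: even, included
  val=3: odd, excluded
  val=4: even, included
Therefore result = [0, 2, 4].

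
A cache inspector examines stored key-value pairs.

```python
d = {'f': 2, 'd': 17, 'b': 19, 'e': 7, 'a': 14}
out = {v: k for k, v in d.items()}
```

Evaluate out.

Step 1: Invert dict (swap keys and values):
  'f': 2 -> 2: 'f'
  'd': 17 -> 17: 'd'
  'b': 19 -> 19: 'b'
  'e': 7 -> 7: 'e'
  'a': 14 -> 14: 'a'
Therefore out = {2: 'f', 17: 'd', 19: 'b', 7: 'e', 14: 'a'}.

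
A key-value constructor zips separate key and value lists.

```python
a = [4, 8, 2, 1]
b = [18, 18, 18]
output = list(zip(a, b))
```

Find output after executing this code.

Step 1: zip stops at shortest (len(a)=4, len(b)=3):
  Index 0: (4, 18)
  Index 1: (8, 18)
  Index 2: (2, 18)
Step 2: Last element of a (1) has no pair, dropped.
Therefore output = [(4, 18), (8, 18), (2, 18)].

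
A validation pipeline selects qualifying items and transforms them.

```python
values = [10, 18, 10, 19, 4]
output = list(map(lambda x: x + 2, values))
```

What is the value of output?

Step 1: Apply lambda x: x + 2 to each element:
  10 -> 12
  18 -> 20
  10 -> 12
  19 -> 21
  4 -> 6
Therefore output = [12, 20, 12, 21, 6].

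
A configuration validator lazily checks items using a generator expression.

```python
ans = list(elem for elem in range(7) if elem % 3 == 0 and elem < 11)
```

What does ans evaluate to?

Step 1: Filter range(7) where elem % 3 == 0 and elem < 11:
  elem=0: both conditions met, included
  elem=1: excluded (1 % 3 != 0)
  elem=2: excluded (2 % 3 != 0)
  elem=3: both conditions met, included
  elem=4: excluded (4 % 3 != 0)
  elem=5: excluded (5 % 3 != 0)
  elem=6: both conditions met, included
Therefore ans = [0, 3, 6].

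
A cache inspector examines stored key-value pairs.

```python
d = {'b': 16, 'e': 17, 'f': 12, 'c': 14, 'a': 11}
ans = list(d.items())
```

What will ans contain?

Step 1: d.items() returns (key, value) pairs in insertion order.
Therefore ans = [('b', 16), ('e', 17), ('f', 12), ('c', 14), ('a', 11)].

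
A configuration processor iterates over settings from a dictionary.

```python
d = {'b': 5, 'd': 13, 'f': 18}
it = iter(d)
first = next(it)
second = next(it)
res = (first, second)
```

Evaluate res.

Step 1: iter(d) iterates over keys: ['b', 'd', 'f'].
Step 2: first = next(it) = 'b', second = next(it) = 'd'.
Therefore res = ('b', 'd').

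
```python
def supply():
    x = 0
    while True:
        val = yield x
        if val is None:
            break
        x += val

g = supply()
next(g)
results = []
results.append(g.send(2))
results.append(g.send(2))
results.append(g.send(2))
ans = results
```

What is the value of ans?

Step 1: next(g) -> yield 0.
Step 2: send(2) -> x = 2, yield 2.
Step 3: send(2) -> x = 4, yield 4.
Step 4: send(2) -> x = 6, yield 6.
Therefore ans = [2, 4, 6].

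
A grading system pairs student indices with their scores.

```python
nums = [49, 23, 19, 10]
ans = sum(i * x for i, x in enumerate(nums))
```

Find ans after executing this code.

Step 1: Compute i * x for each (i, x) in enumerate([49, 23, 19, 10]):
  i=0, x=49: 0*49 = 0
  i=1, x=23: 1*23 = 23
  i=2, x=19: 2*19 = 38
  i=3, x=10: 3*10 = 30
Step 2: sum = 0 + 23 + 38 + 30 = 91.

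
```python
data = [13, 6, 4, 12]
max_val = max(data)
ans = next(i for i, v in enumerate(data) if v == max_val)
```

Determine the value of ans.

Step 1: max([13, 6, 4, 12]) = 13.
Step 2: Find first index where value == 13:
  Index 0: 13 == 13, found!
Therefore ans = 0.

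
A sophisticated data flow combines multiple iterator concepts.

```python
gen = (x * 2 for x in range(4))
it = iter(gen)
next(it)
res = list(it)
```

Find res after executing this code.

Step 1: Generator produces [0, 2, 4, 6].
Step 2: next(it) consumes first element (0).
Step 3: list(it) collects remaining: [2, 4, 6].
Therefore res = [2, 4, 6].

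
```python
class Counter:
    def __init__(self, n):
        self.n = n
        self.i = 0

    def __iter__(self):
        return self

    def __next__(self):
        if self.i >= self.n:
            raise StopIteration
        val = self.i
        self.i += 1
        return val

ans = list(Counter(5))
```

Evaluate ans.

Step 1: Counter(5) creates an iterator counting 0 to 4.
Step 2: list() consumes all values: [0, 1, 2, 3, 4].
Therefore ans = [0, 1, 2, 3, 4].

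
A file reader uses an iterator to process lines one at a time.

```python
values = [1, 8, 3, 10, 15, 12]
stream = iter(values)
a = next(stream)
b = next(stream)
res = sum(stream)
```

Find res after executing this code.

Step 1: Create iterator over [1, 8, 3, 10, 15, 12].
Step 2: a = next() = 1, b = next() = 8.
Step 3: sum() of remaining [3, 10, 15, 12] = 40.
Therefore res = 40.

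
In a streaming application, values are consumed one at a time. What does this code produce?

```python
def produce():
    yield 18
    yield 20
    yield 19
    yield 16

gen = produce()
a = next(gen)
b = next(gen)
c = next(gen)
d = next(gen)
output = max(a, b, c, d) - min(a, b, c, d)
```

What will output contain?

Step 1: Create generator and consume all values:
  a = next(gen) = 18
  b = next(gen) = 20
  c = next(gen) = 19
  d = next(gen) = 16
Step 2: max = 20, min = 16, output = 20 - 16 = 4.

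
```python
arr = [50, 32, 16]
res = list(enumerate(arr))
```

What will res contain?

Step 1: enumerate pairs each element with its index:
  (0, 50)
  (1, 32)
  (2, 16)
Therefore res = [(0, 50), (1, 32), (2, 16)].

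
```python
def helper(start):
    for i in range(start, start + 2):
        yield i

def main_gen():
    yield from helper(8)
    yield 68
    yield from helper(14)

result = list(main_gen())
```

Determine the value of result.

Step 1: main_gen() delegates to helper(8):
  yield 8
  yield 9
Step 2: yield 68
Step 3: Delegates to helper(14):
  yield 14
  yield 15
Therefore result = [8, 9, 68, 14, 15].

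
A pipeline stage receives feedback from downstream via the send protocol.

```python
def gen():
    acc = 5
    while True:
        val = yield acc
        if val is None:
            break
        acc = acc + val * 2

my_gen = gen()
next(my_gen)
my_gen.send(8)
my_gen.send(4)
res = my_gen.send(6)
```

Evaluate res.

Step 1: next() -> yield acc=5.
Step 2: send(8) -> val=8, acc = 5 + 8*2 = 21, yield 21.
Step 3: send(4) -> val=4, acc = 21 + 4*2 = 29, yield 29.
Step 4: send(6) -> val=6, acc = 29 + 6*2 = 41, yield 41.
Therefore res = 41.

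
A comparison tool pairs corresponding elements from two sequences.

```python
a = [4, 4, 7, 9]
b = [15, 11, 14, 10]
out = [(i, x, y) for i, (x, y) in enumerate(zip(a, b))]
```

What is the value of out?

Step 1: enumerate(zip(a, b)) gives index with paired elements:
  i=0: (4, 15)
  i=1: (4, 11)
  i=2: (7, 14)
  i=3: (9, 10)
Therefore out = [(0, 4, 15), (1, 4, 11), (2, 7, 14), (3, 9, 10)].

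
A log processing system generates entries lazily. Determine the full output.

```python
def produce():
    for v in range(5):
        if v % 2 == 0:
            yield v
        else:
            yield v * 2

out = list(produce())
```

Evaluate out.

Step 1: For each v in range(5), yield v if even, else v*2:
  v=0 (even): yield 0
  v=1 (odd): yield 1*2 = 2
  v=2 (even): yield 2
  v=3 (odd): yield 3*2 = 6
  v=4 (even): yield 4
Therefore out = [0, 2, 2, 6, 4].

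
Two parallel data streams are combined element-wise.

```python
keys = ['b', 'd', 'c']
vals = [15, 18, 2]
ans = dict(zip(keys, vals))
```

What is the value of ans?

Step 1: zip pairs keys with values:
  'b' -> 15
  'd' -> 18
  'c' -> 2
Therefore ans = {'b': 15, 'd': 18, 'c': 2}.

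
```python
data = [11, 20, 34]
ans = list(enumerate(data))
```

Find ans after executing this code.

Step 1: enumerate pairs each element with its index:
  (0, 11)
  (1, 20)
  (2, 34)
Therefore ans = [(0, 11), (1, 20), (2, 34)].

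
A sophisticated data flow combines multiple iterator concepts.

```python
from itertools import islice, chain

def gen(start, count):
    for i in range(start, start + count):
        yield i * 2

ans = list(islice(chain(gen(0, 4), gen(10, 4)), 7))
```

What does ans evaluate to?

Step 1: gen(0, 4) yields [0, 2, 4, 6].
Step 2: gen(10, 4) yields [20, 22, 24, 26].
Step 3: chain concatenates: [0, 2, 4, 6, 20, 22, 24, 26].
Step 4: islice takes first 7: [0, 2, 4, 6, 20, 22, 24].
Therefore ans = [0, 2, 4, 6, 20, 22, 24].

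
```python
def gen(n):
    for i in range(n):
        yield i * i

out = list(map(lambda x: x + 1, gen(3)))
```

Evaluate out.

Step 1: gen(3) yields squares: [0, 1, 4].
Step 2: map adds 1 to each: [1, 2, 5].
Therefore out = [1, 2, 5].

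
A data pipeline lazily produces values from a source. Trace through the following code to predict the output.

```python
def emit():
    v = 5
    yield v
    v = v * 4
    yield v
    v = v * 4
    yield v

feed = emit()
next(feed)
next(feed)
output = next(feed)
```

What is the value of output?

Step 1: Trace through generator execution:
  Yield 1: v starts at 5, yield 5
  Yield 2: v = 5 * 4 = 20, yield 20
  Yield 3: v = 20 * 4 = 80, yield 80
Step 2: First next() gets 5, second next() gets the second value, third next() yields 80.
Therefore output = 80.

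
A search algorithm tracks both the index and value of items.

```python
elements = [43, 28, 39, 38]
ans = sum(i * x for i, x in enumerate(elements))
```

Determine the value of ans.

Step 1: Compute i * x for each (i, x) in enumerate([43, 28, 39, 38]):
  i=0, x=43: 0*43 = 0
  i=1, x=28: 1*28 = 28
  i=2, x=39: 2*39 = 78
  i=3, x=38: 3*38 = 114
Step 2: sum = 0 + 28 + 78 + 114 = 220.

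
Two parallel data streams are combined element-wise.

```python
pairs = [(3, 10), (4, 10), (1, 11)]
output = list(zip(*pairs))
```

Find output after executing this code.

Step 1: zip(*pairs) transposes: unzips [(3, 10), (4, 10), (1, 11)] into separate sequences.
Step 2: First elements: (3, 4, 1), second elements: (10, 10, 11).
Therefore output = [(3, 4, 1), (10, 10, 11)].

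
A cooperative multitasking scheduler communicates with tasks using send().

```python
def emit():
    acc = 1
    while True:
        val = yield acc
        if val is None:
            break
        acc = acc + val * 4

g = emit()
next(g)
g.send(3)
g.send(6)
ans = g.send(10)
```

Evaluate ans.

Step 1: next() -> yield acc=1.
Step 2: send(3) -> val=3, acc = 1 + 3*4 = 13, yield 13.
Step 3: send(6) -> val=6, acc = 13 + 6*4 = 37, yield 37.
Step 4: send(10) -> val=10, acc = 37 + 10*4 = 77, yield 77.
Therefore ans = 77.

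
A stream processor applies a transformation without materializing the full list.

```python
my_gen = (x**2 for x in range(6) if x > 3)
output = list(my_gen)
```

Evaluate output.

Step 1: For range(6), keep x > 3, then square:
  x=0: 0 <= 3, excluded
  x=1: 1 <= 3, excluded
  x=2: 2 <= 3, excluded
  x=3: 3 <= 3, excluded
  x=4: 4 > 3, yield 4**2 = 16
  x=5: 5 > 3, yield 5**2 = 25
Therefore output = [16, 25].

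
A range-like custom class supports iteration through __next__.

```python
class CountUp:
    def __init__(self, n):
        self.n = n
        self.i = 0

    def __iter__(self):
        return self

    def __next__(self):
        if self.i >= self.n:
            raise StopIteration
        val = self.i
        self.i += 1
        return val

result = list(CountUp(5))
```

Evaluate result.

Step 1: CountUp(5) creates an iterator counting 0 to 4.
Step 2: list() consumes all values: [0, 1, 2, 3, 4].
Therefore result = [0, 1, 2, 3, 4].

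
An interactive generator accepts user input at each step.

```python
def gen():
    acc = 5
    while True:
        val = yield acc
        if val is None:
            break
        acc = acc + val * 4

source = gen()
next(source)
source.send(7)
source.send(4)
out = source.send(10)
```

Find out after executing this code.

Step 1: next() -> yield acc=5.
Step 2: send(7) -> val=7, acc = 5 + 7*4 = 33, yield 33.
Step 3: send(4) -> val=4, acc = 33 + 4*4 = 49, yield 49.
Step 4: send(10) -> val=10, acc = 49 + 10*4 = 89, yield 89.
Therefore out = 89.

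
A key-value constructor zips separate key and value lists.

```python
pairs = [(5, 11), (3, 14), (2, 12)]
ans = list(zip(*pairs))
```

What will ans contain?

Step 1: zip(*pairs) transposes: unzips [(5, 11), (3, 14), (2, 12)] into separate sequences.
Step 2: First elements: (5, 3, 2), second elements: (11, 14, 12).
Therefore ans = [(5, 3, 2), (11, 14, 12)].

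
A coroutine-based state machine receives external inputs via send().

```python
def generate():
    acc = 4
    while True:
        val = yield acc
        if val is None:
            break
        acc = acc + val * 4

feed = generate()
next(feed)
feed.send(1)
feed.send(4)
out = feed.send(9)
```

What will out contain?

Step 1: next() -> yield acc=4.
Step 2: send(1) -> val=1, acc = 4 + 1*4 = 8, yield 8.
Step 3: send(4) -> val=4, acc = 8 + 4*4 = 24, yield 24.
Step 4: send(9) -> val=9, acc = 24 + 9*4 = 60, yield 60.
Therefore out = 60.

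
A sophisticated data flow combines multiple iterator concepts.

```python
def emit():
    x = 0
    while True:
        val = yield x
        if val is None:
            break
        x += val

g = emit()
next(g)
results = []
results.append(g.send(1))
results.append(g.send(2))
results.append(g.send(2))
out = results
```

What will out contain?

Step 1: next(g) -> yield 0.
Step 2: send(1) -> x = 1, yield 1.
Step 3: send(2) -> x = 3, yield 3.
Step 4: send(2) -> x = 5, yield 5.
Therefore out = [1, 3, 5].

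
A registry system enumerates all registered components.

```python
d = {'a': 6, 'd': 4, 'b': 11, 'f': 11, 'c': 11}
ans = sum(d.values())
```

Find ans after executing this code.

Step 1: d.values() = [6, 4, 11, 11, 11].
Step 2: sum = 43.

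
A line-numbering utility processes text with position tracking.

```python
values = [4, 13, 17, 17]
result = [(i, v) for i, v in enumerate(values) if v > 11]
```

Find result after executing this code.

Step 1: Filter enumerate([4, 13, 17, 17]) keeping v > 11:
  (0, 4): 4 <= 11, excluded
  (1, 13): 13 > 11, included
  (2, 17): 17 > 11, included
  (3, 17): 17 > 11, included
Therefore result = [(1, 13), (2, 17), (3, 17)].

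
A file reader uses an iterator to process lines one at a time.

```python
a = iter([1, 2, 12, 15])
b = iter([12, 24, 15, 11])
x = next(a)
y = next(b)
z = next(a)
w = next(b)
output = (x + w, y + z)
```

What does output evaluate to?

Step 1: a iterates [1, 2, 12, 15], b iterates [12, 24, 15, 11].
Step 2: x = next(a) = 1, y = next(b) = 12.
Step 3: z = next(a) = 2, w = next(b) = 24.
Step 4: output = (1 + 24, 12 + 2) = (25, 14).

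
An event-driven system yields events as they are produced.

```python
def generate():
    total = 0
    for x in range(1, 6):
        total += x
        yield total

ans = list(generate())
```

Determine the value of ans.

Step 1: Generator accumulates running sum:
  x=1: total = 1, yield 1
  x=2: total = 3, yield 3
  x=3: total = 6, yield 6
  x=4: total = 10, yield 10
  x=5: total = 15, yield 15
Therefore ans = [1, 3, 6, 10, 15].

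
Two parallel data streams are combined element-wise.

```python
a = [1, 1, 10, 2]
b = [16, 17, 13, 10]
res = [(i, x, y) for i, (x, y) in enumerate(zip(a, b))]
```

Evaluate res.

Step 1: enumerate(zip(a, b)) gives index with paired elements:
  i=0: (1, 16)
  i=1: (1, 17)
  i=2: (10, 13)
  i=3: (2, 10)
Therefore res = [(0, 1, 16), (1, 1, 17), (2, 10, 13), (3, 2, 10)].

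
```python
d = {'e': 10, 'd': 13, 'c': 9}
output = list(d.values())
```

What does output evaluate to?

Step 1: d.values() returns the dictionary values in insertion order.
Therefore output = [10, 13, 9].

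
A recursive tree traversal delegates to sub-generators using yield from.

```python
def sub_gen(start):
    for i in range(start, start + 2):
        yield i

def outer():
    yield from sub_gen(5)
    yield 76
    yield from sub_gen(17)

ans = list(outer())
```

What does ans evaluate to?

Step 1: outer() delegates to sub_gen(5):
  yield 5
  yield 6
Step 2: yield 76
Step 3: Delegates to sub_gen(17):
  yield 17
  yield 18
Therefore ans = [5, 6, 76, 17, 18].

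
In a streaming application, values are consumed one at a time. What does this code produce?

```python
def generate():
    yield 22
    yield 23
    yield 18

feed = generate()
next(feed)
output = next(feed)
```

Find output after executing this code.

Step 1: generate() creates a generator.
Step 2: next(feed) yields 22 (consumed and discarded).
Step 3: next(feed) yields 23, assigned to output.
Therefore output = 23.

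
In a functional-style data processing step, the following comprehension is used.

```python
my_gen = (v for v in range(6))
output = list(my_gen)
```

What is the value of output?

Step 1: Generator expression iterates range(6): [0, 1, 2, 3, 4, 5].
Step 2: list() collects all values.
Therefore output = [0, 1, 2, 3, 4, 5].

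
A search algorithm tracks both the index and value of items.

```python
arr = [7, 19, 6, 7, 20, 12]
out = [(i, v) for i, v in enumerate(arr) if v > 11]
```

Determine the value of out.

Step 1: Filter enumerate([7, 19, 6, 7, 20, 12]) keeping v > 11:
  (0, 7): 7 <= 11, excluded
  (1, 19): 19 > 11, included
  (2, 6): 6 <= 11, excluded
  (3, 7): 7 <= 11, excluded
  (4, 20): 20 > 11, included
  (5, 12): 12 > 11, included
Therefore out = [(1, 19), (4, 20), (5, 12)].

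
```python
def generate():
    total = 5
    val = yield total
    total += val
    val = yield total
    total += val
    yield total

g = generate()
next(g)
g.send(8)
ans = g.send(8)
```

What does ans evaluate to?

Step 1: next() -> yield total=5.
Step 2: send(8) -> val=8, total = 5+8 = 13, yield 13.
Step 3: send(8) -> val=8, total = 13+8 = 21, yield 21.
Therefore ans = 21.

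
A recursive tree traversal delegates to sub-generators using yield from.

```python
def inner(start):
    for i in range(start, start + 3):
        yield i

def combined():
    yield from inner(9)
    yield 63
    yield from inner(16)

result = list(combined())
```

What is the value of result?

Step 1: combined() delegates to inner(9):
  yield 9
  yield 10
  yield 11
Step 2: yield 63
Step 3: Delegates to inner(16):
  yield 16
  yield 17
  yield 18
Therefore result = [9, 10, 11, 63, 16, 17, 18].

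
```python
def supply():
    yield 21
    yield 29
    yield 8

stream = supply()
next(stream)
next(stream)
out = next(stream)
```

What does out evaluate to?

Step 1: supply() creates a generator.
Step 2: next(stream) yields 21 (consumed and discarded).
Step 3: next(stream) yields 29 (consumed and discarded).
Step 4: next(stream) yields 8, assigned to out.
Therefore out = 8.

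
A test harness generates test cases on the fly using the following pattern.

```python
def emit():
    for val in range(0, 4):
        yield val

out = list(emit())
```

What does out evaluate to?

Step 1: The generator yields each value from range(0, 4).
Step 2: list() consumes all yields: [0, 1, 2, 3].
Therefore out = [0, 1, 2, 3].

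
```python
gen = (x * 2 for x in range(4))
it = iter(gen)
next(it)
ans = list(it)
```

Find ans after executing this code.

Step 1: Generator produces [0, 2, 4, 6].
Step 2: next(it) consumes first element (0).
Step 3: list(it) collects remaining: [2, 4, 6].
Therefore ans = [2, 4, 6].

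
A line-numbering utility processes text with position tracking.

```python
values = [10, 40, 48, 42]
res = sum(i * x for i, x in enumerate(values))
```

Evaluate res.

Step 1: Compute i * x for each (i, x) in enumerate([10, 40, 48, 42]):
  i=0, x=10: 0*10 = 0
  i=1, x=40: 1*40 = 40
  i=2, x=48: 2*48 = 96
  i=3, x=42: 3*42 = 126
Step 2: sum = 0 + 40 + 96 + 126 = 262.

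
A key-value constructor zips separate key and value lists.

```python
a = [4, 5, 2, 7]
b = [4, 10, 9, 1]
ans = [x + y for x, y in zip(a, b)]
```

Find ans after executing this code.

Step 1: Add corresponding elements:
  4 + 4 = 8
  5 + 10 = 15
  2 + 9 = 11
  7 + 1 = 8
Therefore ans = [8, 15, 11, 8].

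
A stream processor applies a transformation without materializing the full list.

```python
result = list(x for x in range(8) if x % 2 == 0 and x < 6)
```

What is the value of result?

Step 1: Filter range(8) where x % 2 == 0 and x < 6:
  x=0: both conditions met, included
  x=1: excluded (1 % 2 != 0)
  x=2: both conditions met, included
  x=3: excluded (3 % 2 != 0)
  x=4: both conditions met, included
  x=5: excluded (5 % 2 != 0)
  x=6: excluded (6 >= 6)
  x=7: excluded (7 % 2 != 0, 7 >= 6)
Therefore result = [0, 2, 4].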